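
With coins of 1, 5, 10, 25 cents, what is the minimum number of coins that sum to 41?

Use the largest denomination that fits, subtract, and repeat.
41 = 1×25 + 1×10 + 1×5 + 1×1
Total coins = 1 + 1 + 1 + 1 = 4

4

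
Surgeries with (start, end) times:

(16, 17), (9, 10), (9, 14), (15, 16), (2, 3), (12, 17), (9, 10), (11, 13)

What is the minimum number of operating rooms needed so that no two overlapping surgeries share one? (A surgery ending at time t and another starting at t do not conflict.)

Events (time:±→running): 2:+→1 3:-→0 9:+→1 9:+→2 9:+→3 … peak 3.

3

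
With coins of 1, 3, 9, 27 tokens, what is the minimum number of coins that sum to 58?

Use the largest denomination that fits, subtract, and repeat.
58 − 2×27→4 − 1×3→1 − 1×1→0
Total coins = 2 + 1 + 1 = 4

4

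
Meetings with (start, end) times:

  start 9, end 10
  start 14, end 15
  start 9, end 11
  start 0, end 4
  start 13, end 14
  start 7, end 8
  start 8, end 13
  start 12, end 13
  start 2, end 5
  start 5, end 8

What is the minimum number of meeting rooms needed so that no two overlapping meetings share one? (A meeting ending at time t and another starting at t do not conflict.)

starts: [0, 2, 5, 7, 8, 9, 9, 12, 13, 14]
ends:   [4, 5, 8, 8, 10, 11, 13, 13, 14, 15]
s0→1 s2→2 e4→1 e5→0 s5→1 s7→2 e8→1 e8→0 s8→1 s9→2 s9→3  — peak 3.

3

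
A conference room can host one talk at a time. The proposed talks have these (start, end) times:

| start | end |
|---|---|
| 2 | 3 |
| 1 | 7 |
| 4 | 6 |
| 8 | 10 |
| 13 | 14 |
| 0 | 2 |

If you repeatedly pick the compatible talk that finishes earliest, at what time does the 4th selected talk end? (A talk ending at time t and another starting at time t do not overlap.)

Sorted by end: (0,2)  (2,3)  (4,6)  (1,7)  (8,10)  (13,14)
take (0,2); take (2,3); take (4,6); skip (1,7); take (8,10); take (13,14).
Selected: (0,2) (2,3) (4,6) (8,10) (13,14)

10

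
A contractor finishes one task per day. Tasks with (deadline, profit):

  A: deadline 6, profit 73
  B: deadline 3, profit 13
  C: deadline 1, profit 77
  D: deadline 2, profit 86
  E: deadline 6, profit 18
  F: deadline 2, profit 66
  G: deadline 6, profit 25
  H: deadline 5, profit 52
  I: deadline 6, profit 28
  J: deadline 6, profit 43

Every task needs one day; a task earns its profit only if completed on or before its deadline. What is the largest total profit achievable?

359

Take jobs in profit order; each goes to the latest open slot no later than its deadline.
By profit: D(d2,86), C(d1,77), A(d6,73), F(d2,66), H(d5,52), J(d6,43), I(d6,28), G(d6,25), E(d6,18), B(d3,13)
D→slot 2; C→slot 1; A→slot 6; F skipped; H→slot 5; J→slot 4; I→slot 3; G skipped; E skipped; B skipped.
Profit = 77 + 86 + 28 + 43 + 52 + 73 = 359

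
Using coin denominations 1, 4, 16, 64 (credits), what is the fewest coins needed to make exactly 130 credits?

4

Greedy: take as many of the largest coin as possible, then repeat with the remainder.
130 = 2×64 + 2×1
Total coins = 2 + 2 = 4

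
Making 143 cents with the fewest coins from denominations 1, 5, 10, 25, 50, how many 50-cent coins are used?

143 − 2×50→43 − 1×25→18 − 1×10→8 − 1×5→3 − 3×1→0
Count of 50: 2

2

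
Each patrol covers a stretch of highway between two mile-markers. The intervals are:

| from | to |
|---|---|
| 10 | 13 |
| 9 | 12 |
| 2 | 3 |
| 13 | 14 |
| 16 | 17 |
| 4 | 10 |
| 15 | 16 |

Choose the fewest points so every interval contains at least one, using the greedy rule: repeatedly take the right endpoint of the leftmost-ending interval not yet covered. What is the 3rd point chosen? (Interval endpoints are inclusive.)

14

Process intervals by earliest right end; each time one isn't hit yet, stab at its right endpoint.
Sorted: [2,3] [4,10] [9,12] [10,13] [13,14] [15,16] [16,17]
{[2,3]} hit by 3; {[4,10],[9,12],[10,13]} hit by 10; {[13,14]} hit by 14; {[15,16],[16,17]} hit by 16.
Points: 3, 10, 14, 16 (4 total).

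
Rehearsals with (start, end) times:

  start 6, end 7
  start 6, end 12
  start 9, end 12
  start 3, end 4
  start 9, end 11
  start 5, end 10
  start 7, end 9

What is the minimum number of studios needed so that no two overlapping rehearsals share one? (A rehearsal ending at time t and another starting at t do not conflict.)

4

Count concurrent intervals with a sweep; the peak is the room count.
starts: [3, 5, 6, 6, 7, 9, 9]
ends:   [4, 7, 9, 10, 11, 12, 12]
s3→1 e4→0 s5→1 s6→2 s6→3 e7→2 s7→3 e9→2 s9→3 s9→4  — peak 4.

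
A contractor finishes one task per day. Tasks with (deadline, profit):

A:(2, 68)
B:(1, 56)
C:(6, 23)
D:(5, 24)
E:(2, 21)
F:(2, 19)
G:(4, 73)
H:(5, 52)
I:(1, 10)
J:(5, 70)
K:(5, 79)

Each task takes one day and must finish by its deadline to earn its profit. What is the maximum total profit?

Profit order: K=79 G=73 J=70 A=68 B=56 H=52 D=24 C=23 E=21 F=19 I=10
Assign: K→slot 5, G→slot 4, J→slot 3, A→slot 2, B→slot 1, H skipped, D skipped, C→slot 6, E skipped, F skipped, I skipped.
Slots: [1:B] [2:A] [3:J] [4:G] [5:K] [6:C]
Profit = 56 + 68 + 70 + 73 + 79 + 23 = 369

369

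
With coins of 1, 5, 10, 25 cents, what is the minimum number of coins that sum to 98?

8

Greedy: take as many of the largest coin as possible, then repeat with the remainder.
98 = 3×25 + 2×10 + 3×1
Total coins = 3 + 2 + 3 = 8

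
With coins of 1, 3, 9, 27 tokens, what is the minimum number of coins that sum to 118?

6

118 = 4×27 + 1×9 + 1×1
Total coins = 4 + 1 + 1 = 6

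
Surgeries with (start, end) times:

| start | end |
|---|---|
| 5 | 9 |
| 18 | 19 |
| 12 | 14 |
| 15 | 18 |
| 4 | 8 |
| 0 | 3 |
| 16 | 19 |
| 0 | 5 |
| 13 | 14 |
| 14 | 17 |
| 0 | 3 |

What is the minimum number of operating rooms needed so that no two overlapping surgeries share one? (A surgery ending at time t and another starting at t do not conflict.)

3

Events (time:±→running): 0:+→1 0:+→2 0:+→3 … peak 3.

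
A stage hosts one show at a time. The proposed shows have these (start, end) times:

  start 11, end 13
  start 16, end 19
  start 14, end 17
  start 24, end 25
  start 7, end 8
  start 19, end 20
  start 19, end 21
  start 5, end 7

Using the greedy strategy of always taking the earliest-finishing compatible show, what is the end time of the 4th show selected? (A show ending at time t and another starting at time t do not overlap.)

17

Greedy by earliest finish: after sorting by end time, pick each interval compatible with the last pick.
By end time: (5,7), (7,8), (11,13), (14,17), (16,19), (19,20), (19,21), (24,25).
Pick (5,7); next start ≥ 7 → (7,8); next start ≥ 8 → (11,13); next start ≥ 13 → (14,17); next start ≥ 17 → (19,20); next start ≥ 20 → (24,25).
Selected: (5,7) (7,8) (11,13) (14,17) (19,20) (24,25)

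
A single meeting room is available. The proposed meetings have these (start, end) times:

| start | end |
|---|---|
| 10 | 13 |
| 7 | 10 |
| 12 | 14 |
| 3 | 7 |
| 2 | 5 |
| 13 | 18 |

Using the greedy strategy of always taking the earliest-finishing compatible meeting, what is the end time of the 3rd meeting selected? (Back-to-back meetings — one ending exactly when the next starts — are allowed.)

Sorted by end: (2,5)  (3,7)  (7,10)  (10,13)  (12,14)  (13,18)
take (2,5); take (7,10); take (10,13); take (13,18).
Selected: (2,5) (7,10) (10,13) (13,18)

13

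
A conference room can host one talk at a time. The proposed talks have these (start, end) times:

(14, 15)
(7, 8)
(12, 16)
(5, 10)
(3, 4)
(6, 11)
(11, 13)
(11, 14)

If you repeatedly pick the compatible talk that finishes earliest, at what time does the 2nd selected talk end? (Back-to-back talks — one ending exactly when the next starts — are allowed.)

Sorted by end: (3,4)  (7,8)  (5,10)  (6,11)  (11,13)  (11,14)  (14,15)  (12,16)
take (3,4); take (7,8); take (11,13); take (14,15); skip (12,16).
Selected: (3,4) (7,8) (11,13) (14,15)

8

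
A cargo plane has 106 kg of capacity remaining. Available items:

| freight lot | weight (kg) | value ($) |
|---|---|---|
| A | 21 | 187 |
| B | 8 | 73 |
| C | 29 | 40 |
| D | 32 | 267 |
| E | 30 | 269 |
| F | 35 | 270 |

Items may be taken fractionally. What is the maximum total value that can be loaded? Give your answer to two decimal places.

911.71

Greedy by value/weight ratio, highest first.
Ratios (sorted): B 9.12, E 8.97, A 8.90, D 8.34, F 7.71, C 1.38
take B (8 @ 73); take E (30 @ 269); take A (21 @ 187); take D (32 @ 267); take 15/35 of F → 115.71. Capacity used 106/106.
Total value = 911.71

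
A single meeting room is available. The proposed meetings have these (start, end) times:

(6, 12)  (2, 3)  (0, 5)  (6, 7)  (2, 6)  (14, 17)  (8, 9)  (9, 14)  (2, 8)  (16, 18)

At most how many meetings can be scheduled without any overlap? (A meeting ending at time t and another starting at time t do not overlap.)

Order by finish time; keep every interval that doesn't clash with the previous kept one.
Sorted by end: (2,3)  (0,5)  (2,6)  (6,7)  (2,8)  (8,9)  (6,12)  (9,14)  (14,17)  (16,18)
take (2,3); skip (0,5); skip (2,6); take (6,7); skip (2,8); take (8,9); take (9,14); take (14,17); skip (16,18).
Selected 5 meetings.

5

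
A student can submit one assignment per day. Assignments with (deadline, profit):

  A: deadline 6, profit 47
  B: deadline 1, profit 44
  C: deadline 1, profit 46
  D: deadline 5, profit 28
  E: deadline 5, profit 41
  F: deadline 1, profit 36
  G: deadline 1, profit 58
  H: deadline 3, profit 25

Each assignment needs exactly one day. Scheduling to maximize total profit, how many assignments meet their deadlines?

Profit order: G=58 A=47 C=46 B=44 E=41 F=36 D=28 H=25
Assign: G→slot 1, A→slot 6, C skipped, B skipped, E→slot 5, F skipped, D→slot 4, H→slot 3.
Slots: [1:G] [3:H] [4:D] [5:E] [6:A]
5 of 8 scheduled.

5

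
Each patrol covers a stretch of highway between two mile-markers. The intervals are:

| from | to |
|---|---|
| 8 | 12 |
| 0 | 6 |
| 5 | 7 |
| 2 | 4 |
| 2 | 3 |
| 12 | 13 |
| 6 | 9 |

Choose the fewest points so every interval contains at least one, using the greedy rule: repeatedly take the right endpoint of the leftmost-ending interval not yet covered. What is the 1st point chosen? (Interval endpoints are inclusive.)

By right end: [2,3]  [2,4]  [0,6]  [5,7]  [6,9]  [8,12]  [12,13]
[2,3] uncovered → point at 3; [5,7] uncovered → point at 7; [8,12] uncovered → point at 12.
Points: 3, 7, 12 (3 total).

3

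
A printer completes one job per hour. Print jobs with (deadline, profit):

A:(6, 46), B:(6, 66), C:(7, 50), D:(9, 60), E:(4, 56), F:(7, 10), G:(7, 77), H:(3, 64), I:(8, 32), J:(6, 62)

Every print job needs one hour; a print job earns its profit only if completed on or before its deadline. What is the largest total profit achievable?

513

Take jobs in profit order; each goes to the latest open slot no later than its deadline.
By profit: G(d7,77), B(d6,66), H(d3,64), J(d6,62), D(d9,60), E(d4,56), C(d7,50), A(d6,46), I(d8,32), F(d7,10)
G→slot 7; B→slot 6; H→slot 3; J→slot 5; D→slot 9; E→slot 4; C→slot 2; A→slot 1; I→slot 8; F skipped.
Profit = 46 + 50 + 64 + 56 + 62 + 66 + 77 + 32 + 60 = 513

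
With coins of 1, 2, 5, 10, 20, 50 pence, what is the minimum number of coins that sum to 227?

7

227 − 4×50→27 − 1×20→7 − 1×5→2 − 1×2→0
Total coins = 4 + 1 + 1 + 1 = 7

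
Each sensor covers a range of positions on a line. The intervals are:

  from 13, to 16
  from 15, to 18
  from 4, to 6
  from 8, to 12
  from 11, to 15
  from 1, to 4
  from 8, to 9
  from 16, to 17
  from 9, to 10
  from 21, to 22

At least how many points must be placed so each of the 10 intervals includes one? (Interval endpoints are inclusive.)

Sorted: [1,4] [4,6] [8,9] [9,10] [8,12] [11,15] [13,16] [16,17] [15,18] [21,22]
{[1,4],[4,6]} hit by 4; {[8,9],[9,10],[8,12]} hit by 9; {[11,15],[13,16]} hit by 15; {[16,17],[15,18]} hit by 17; {[21,22]} hit by 22.
Points: 4, 9, 15, 17, 22 (5 total).

5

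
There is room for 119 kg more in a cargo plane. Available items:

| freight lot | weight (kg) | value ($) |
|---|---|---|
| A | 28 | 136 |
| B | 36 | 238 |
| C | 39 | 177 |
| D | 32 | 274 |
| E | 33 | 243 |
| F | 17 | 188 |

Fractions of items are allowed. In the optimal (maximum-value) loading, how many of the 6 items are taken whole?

Order: F (188/17=11.06) > D (274/32=8.56) > E (243/33=7.36) > B (238/36=6.61) > A (136/28=4.86) > C (177/39=4.54)
Fill: take F (17 @ 188) → take D (32 @ 274) → take E (33 @ 243) → take B (36 @ 238) → take 1/28 of A → 4.86; 119/119 used.
4 item(s) taken whole; one partial (take 1/28 of A).

4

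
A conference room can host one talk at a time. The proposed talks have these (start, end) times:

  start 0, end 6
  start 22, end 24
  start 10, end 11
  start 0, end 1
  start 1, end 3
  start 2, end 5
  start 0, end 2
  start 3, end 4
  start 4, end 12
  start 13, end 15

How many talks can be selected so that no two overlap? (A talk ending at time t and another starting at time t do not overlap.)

Sort by end time and greedily take each interval whose start is ≥ the last chosen end.
Sorted by end: (0,1)  (0,2)  (1,3)  (3,4)  (2,5)  (0,6)  (10,11)  (4,12)  (13,15)  (22,24)
take (0,1); take (1,3); take (3,4); skip (0,6); take (10,11); skip (4,12); take (13,15); take (22,24).
Selected 6 talks.

6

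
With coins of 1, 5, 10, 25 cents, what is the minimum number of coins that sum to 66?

66 − 2×25→16 − 1×10→6 − 1×5→1 − 1×1→0
Total coins = 2 + 1 + 1 + 1 = 5

5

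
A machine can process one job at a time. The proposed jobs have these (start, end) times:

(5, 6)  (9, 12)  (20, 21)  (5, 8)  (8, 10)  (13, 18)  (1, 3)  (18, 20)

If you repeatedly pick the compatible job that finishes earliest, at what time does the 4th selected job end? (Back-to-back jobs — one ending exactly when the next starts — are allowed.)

18

Sorted by end: (1,3)  (5,6)  (5,8)  (8,10)  (9,12)  (13,18)  (18,20)  (20,21)
take (1,3); take (5,6); take (8,10); skip (9,12); take (13,18); take (18,20); take (20,21).
Selected: (1,3) (5,6) (8,10) (13,18) (18,20) (20,21)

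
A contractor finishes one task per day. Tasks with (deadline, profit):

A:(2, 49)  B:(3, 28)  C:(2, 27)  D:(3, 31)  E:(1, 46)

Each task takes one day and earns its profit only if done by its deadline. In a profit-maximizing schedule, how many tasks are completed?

3

Sort by profit descending; place each in the latest free slot ≤ its deadline.
By profit: A(d2,49), E(d1,46), D(d3,31), B(d3,28), C(d2,27)
A→slot 2; E→slot 1; D→slot 3; B skipped; C skipped.
3 of 5 scheduled.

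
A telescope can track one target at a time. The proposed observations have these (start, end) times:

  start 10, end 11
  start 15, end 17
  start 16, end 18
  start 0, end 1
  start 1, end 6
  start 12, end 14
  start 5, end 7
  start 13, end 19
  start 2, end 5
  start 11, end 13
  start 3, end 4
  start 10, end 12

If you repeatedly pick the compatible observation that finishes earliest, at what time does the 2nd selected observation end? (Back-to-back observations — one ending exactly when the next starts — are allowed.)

4

Order by finish time; keep every interval that doesn't clash with the previous kept one.
Sorted by end: (0,1)  (3,4)  (2,5)  (1,6)  (5,7)  (10,11)  (10,12)  (11,13)  (12,14)  (15,17)  (16,18)  (13,19)
take (0,1); take (3,4); skip (1,6); take (5,7); take (10,11); take (11,13); skip (12,14); take (15,17); skip (16,18); skip (13,19).
Selected: (0,1) (3,4) (5,7) (10,11) (11,13) (15,17)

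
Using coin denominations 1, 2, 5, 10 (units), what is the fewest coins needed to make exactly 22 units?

22 − 2×10→2 − 1×2→0
Total coins = 2 + 1 = 3

3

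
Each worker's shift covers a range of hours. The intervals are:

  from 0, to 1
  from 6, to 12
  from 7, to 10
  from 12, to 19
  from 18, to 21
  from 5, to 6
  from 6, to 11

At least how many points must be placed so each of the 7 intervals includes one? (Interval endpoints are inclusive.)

4

By right end: [0,1]  [5,6]  [7,10]  [6,11]  [6,12]  [12,19]  [18,21]
[0,1] uncovered → point at 1; [5,6] uncovered → point at 6; [7,10] uncovered → point at 10; [12,19] uncovered → point at 19.
Points: 1, 6, 10, 19 (4 total).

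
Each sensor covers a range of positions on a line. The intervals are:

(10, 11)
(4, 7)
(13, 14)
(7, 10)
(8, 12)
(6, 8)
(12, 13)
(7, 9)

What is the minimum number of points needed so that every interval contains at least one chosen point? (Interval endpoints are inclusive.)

3

By right end: [4,7]  [6,8]  [7,9]  [7,10]  [10,11]  [8,12]  [12,13]  [13,14]
[4,7] uncovered → point at 7; [10,11] uncovered → point at 11; [12,13] uncovered → point at 13.
Points: 7, 11, 13 (3 total).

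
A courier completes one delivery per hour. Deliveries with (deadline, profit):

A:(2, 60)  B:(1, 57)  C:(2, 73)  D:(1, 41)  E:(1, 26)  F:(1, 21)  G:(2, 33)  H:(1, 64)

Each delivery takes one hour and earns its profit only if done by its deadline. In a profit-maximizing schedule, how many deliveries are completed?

2

Take jobs in profit order; each goes to the latest open slot no later than its deadline.
Profit order: C=73 H=64 A=60 B=57 D=41 G=33 E=26 F=21
Assign: C→slot 2, H→slot 1, A skipped, B skipped, D skipped, G skipped, E skipped, F skipped.
Slots: [1:H] [2:C]
2 of 8 scheduled.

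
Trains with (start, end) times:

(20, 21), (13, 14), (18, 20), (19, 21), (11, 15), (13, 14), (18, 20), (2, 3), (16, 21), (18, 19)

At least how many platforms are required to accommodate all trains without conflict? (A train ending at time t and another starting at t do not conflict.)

Count concurrent intervals with a sweep; the peak is the room count.
starts: [2, 11, 13, 13, 16, 18, 18, 18, 19, 20]
ends:   [3, 14, 14, 15, 19, 20, 20, 21, 21, 21]
s2→1 e3→0 s11→1 s13→2 s13→3 e14→2 e14→1 e15→0 s16→1 s18→2 s18→3 s18→4  — peak 4.

4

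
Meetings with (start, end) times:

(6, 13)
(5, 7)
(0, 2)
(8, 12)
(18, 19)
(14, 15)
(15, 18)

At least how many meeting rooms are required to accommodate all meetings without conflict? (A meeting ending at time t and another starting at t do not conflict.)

2

The answer is the maximum number of intervals overlapping at any instant.
starts: [0, 5, 6, 8, 14, 15, 18]
ends:   [2, 7, 12, 13, 15, 18, 19]
s0→1 e2→0 s5→1 s6→2  — peak 2.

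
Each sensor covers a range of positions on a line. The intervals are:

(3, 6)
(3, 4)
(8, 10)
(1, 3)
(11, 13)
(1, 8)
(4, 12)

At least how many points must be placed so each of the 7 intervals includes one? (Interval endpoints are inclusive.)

3

Sort by right endpoint; whenever an interval is uncovered, place a point at its right end.
Sorted: [1,3] [3,4] [3,6] [1,8] [8,10] [4,12] [11,13]
{[1,3],[3,4],[3,6],[1,8]} hit by 3; {[8,10],[4,12]} hit by 10; {[11,13]} hit by 13.
Points: 3, 10, 13 (3 total).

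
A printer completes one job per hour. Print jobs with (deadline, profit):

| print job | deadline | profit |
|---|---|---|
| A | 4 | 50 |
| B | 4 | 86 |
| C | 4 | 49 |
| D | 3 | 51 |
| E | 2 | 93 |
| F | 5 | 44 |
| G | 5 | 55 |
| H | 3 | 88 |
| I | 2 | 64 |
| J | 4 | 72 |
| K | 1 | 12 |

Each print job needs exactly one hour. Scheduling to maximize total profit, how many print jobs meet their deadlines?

5

Take jobs in profit order; each goes to the latest open slot no later than its deadline.
By profit: E(d2,93), H(d3,88), B(d4,86), J(d4,72), I(d2,64), G(d5,55), D(d3,51), A(d4,50), C(d4,49), F(d5,44), K(d1,12)
E→slot 2; H→slot 3; B→slot 4; J→slot 1; I skipped; G→slot 5; D skipped; A skipped; C skipped; F skipped; K skipped.
5 of 11 scheduled.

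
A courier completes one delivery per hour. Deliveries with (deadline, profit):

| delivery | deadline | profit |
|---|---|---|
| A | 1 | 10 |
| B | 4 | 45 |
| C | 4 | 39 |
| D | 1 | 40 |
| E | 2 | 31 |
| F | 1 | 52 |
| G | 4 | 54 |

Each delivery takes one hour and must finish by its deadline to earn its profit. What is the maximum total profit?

190

Take jobs in profit order; each goes to the latest open slot no later than its deadline.
By profit: G(d4,54), F(d1,52), B(d4,45), D(d1,40), C(d4,39), E(d2,31), A(d1,10)
G→slot 4; F→slot 1; B→slot 3; D skipped; C→slot 2; E skipped; A skipped.
Profit = 52 + 39 + 45 + 54 = 190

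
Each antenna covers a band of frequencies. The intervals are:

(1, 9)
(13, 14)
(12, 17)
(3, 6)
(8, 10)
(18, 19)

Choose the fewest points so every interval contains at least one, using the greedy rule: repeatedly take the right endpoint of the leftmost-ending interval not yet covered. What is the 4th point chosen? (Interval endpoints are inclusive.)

19

Process intervals by earliest right end; each time one isn't hit yet, stab at its right endpoint.
Sorted: [3,6] [1,9] [8,10] [13,14] [12,17] [18,19]
{[3,6],[1,9]} hit by 6; {[8,10]} hit by 10; {[13,14],[12,17]} hit by 14; {[18,19]} hit by 19.
Points: 6, 10, 14, 19 (4 total).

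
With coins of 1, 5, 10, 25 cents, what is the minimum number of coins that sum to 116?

7

116 = 4×25 + 1×10 + 1×5 + 1×1
Total coins = 4 + 1 + 1 + 1 = 7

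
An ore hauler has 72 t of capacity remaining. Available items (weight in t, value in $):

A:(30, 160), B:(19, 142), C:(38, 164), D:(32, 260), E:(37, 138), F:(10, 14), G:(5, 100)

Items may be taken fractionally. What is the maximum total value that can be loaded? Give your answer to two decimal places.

Greedy by value/weight ratio, highest first.
Order: G (100/5=20.00) > D (260/32=8.12) > B (142/19=7.47) > A (160/30=5.33) > C (164/38=4.32) > E (138/37=3.73) > F (14/10=1.40)
Fill: take G (5 @ 100) → take D (32 @ 260) → take B (19 @ 142) → take 16/30 of A → 85.33; 72/72 used.
Total value = 587.33

587.33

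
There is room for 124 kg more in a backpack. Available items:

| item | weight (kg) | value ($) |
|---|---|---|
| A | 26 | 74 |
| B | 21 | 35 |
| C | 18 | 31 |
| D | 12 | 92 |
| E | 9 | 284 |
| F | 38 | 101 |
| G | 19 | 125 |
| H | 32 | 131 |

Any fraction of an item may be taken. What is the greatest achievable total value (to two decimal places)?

Greedy by value/weight ratio, highest first.
Ratios (sorted): E 31.56, D 7.67, G 6.58, H 4.09, A 2.85, F 2.66, C 1.72, B 1.67
take E (9 @ 284); take D (12 @ 92); take G (19 @ 125); take H (32 @ 131); take A (26 @ 74); take 26/38 of F → 69.11. Capacity used 124/124.
Total value = 775.11

775.11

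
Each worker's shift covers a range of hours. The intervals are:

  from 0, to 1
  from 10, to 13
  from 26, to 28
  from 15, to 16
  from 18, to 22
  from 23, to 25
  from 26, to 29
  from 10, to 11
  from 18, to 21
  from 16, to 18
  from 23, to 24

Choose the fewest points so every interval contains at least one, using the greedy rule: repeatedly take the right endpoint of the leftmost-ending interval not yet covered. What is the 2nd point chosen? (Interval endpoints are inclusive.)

11

Sorted: [0,1] [10,11] [10,13] [15,16] [16,18] [18,21] [18,22] [23,24] [23,25] [26,28] [26,29]
{[0,1]} hit by 1; {[10,11],[10,13]} hit by 11; {[15,16],[16,18]} hit by 16; {[18,21],[18,22]} hit by 21; {[23,24],[23,25]} hit by 24; {[26,28],[26,29]} hit by 28.
Points: 1, 11, 16, 21, 24, 28 (6 total).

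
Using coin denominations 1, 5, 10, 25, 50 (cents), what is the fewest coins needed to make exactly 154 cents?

Use the largest denomination that fits, subtract, and repeat.
154 = 3×50 + 4×1
Total coins = 3 + 4 = 7

7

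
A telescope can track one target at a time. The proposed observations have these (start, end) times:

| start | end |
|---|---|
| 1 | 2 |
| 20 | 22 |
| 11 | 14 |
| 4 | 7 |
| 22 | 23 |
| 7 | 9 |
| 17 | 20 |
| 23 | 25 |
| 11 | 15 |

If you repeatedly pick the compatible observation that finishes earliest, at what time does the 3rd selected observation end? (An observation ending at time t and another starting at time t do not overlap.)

Greedy by earliest finish: after sorting by end time, pick each interval compatible with the last pick.
By end time: (1,2), (4,7), (7,9), (11,14), (11,15), (17,20), (20,22), (22,23), (23,25).
Pick (1,2); next start ≥ 2 → (4,7); next start ≥ 7 → (7,9); next start ≥ 9 → (11,14); next start ≥ 14 → (17,20); next start ≥ 20 → (20,22); next start ≥ 22 → (22,23); next start ≥ 23 → (23,25).
Selected: (1,2) (4,7) (7,9) (11,14) (17,20) (20,22) (22,23) (23,25)

9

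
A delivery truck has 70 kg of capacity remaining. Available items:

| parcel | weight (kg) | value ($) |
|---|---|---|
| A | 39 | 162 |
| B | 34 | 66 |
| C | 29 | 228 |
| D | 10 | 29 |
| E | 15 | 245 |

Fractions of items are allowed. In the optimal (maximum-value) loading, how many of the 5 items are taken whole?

2

Greedy by value/weight ratio, highest first.
Order: E (245/15=16.33) > C (228/29=7.86) > A (162/39=4.15) > D (29/10=2.90) > B (66/34=1.94)
Fill: take E (15 @ 245) → take C (29 @ 228) → take 26/39 of A → 108.00; 70/70 used.
2 item(s) taken whole; one partial (take 26/39 of A).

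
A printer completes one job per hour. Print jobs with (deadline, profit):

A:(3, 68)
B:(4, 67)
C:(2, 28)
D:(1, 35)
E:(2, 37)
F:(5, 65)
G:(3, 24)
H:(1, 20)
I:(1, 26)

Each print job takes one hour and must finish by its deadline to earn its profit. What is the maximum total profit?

By profit: A(d3,68), B(d4,67), F(d5,65), E(d2,37), D(d1,35), C(d2,28), I(d1,26), G(d3,24), H(d1,20)
A→slot 3; B→slot 4; F→slot 5; E→slot 2; D→slot 1; C skipped; I skipped; G skipped; H skipped.
Profit = 35 + 37 + 68 + 67 + 65 = 272

272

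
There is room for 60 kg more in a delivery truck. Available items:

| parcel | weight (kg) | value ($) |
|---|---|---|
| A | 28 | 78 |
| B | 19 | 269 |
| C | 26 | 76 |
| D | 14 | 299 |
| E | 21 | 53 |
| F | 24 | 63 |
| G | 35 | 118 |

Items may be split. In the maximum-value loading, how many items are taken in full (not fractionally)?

2

Order: D (299/14=21.36) > B (269/19=14.16) > G (118/35=3.37) > C (76/26=2.92) > A (78/28=2.79) > F (63/24=2.62) > E (53/21=2.52)
Fill: take D (14 @ 299) → take B (19 @ 269) → take 27/35 of G → 91.03; 60/60 used.
2 item(s) taken whole; one partial (take 27/35 of G).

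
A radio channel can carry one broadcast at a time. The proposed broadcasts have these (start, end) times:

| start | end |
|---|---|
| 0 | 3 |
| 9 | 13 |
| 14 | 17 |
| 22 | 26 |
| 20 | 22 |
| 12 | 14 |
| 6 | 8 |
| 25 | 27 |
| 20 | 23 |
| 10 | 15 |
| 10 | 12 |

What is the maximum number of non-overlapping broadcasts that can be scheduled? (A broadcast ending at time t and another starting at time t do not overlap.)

7

Greedy by earliest finish: after sorting by end time, pick each interval compatible with the last pick.
By end time: (0,3), (6,8), (10,12), (9,13), (12,14), (10,15), (14,17), (20,22), (20,23), (22,26), (25,27).
Pick (0,3); next start ≥ 3 → (6,8); next start ≥ 8 → (10,12); next start ≥ 12 → (12,14); next start ≥ 14 → (14,17); next start ≥ 17 → (20,22); next start ≥ 22 → (22,26).
Selected 7 broadcasts.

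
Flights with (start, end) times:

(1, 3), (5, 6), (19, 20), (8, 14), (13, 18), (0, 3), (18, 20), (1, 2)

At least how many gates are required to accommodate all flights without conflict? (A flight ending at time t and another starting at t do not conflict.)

starts: [0, 1, 1, 5, 8, 13, 18, 19]
ends:   [2, 3, 3, 6, 14, 18, 20, 20]
s0→1 s1→2 s1→3  — peak 3.

3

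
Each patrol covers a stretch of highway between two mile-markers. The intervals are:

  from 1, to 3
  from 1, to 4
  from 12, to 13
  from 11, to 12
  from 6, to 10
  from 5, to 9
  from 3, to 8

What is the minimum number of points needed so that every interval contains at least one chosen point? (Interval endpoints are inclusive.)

3

Sort by right endpoint; whenever an interval is uncovered, place a point at its right end.
By right end: [1,3]  [1,4]  [3,8]  [5,9]  [6,10]  [11,12]  [12,13]
[1,3] uncovered → point at 3; [5,9] uncovered → point at 9; [11,12] uncovered → point at 12.
Points: 3, 9, 12 (3 total).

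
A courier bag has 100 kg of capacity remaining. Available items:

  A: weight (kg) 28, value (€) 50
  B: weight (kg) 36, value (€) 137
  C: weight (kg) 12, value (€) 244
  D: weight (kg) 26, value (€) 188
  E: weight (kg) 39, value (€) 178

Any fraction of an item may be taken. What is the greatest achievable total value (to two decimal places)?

697.53

Ratios (sorted): C 20.33, D 7.23, E 4.56, B 3.81, A 1.79
take C (12 @ 244); take D (26 @ 188); take E (39 @ 178); take 23/36 of B → 87.53. Capacity used 100/100.
Total value = 697.53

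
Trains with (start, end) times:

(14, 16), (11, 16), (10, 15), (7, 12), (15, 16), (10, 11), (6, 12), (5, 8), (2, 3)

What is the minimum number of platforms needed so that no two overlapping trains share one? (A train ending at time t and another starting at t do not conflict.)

4

The answer is the maximum number of intervals overlapping at any instant.
starts: [2, 5, 6, 7, 10, 10, 11, 14, 15]
ends:   [3, 8, 11, 12, 12, 15, 16, 16, 16]
s2→1 e3→0 s5→1 s6→2 s7→3 e8→2 s10→3 s10→4  — peak 4.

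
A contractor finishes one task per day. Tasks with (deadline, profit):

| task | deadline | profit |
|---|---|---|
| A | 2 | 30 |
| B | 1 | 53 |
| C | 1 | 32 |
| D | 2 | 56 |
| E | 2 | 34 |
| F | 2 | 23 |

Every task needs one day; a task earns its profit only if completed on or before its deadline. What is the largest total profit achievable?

109

Sort by profit descending; place each in the latest free slot ≤ its deadline.
By profit: D(d2,56), B(d1,53), E(d2,34), C(d1,32), A(d2,30), F(d2,23)
D→slot 2; B→slot 1; E skipped; C skipped; A skipped; F skipped.
Profit = 53 + 56 = 109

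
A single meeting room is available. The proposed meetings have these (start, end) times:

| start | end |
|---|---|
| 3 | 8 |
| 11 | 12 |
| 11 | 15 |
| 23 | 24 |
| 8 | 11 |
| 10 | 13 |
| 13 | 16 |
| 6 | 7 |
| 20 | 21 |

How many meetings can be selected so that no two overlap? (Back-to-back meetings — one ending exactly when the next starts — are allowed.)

6

Order by finish time; keep every interval that doesn't clash with the previous kept one.
Sorted by end: (6,7)  (3,8)  (8,11)  (11,12)  (10,13)  (11,15)  (13,16)  (20,21)  (23,24)
take (6,7); take (8,11); take (11,12); skip (11,15); take (13,16); take (20,21); take (23,24).
Selected 6 meetings.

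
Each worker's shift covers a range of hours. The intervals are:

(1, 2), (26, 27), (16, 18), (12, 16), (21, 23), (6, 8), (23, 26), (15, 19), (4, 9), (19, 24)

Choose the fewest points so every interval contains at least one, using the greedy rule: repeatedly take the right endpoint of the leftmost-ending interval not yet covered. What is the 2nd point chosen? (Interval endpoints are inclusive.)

8

By right end: [1,2]  [6,8]  [4,9]  [12,16]  [16,18]  [15,19]  [21,23]  [19,24]  [23,26]  [26,27]
[1,2] uncovered → point at 2; [6,8] uncovered → point at 8; [12,16] uncovered → point at 16; [21,23] uncovered → point at 23; [26,27] uncovered → point at 27.
Points: 2, 8, 16, 23, 27 (5 total).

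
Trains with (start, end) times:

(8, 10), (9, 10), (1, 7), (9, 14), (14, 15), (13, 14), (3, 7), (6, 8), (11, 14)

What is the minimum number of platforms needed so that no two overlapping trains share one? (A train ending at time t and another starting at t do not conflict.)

Events (time:±→running): 1:+→1 3:+→2 6:+→3 … peak 3.

3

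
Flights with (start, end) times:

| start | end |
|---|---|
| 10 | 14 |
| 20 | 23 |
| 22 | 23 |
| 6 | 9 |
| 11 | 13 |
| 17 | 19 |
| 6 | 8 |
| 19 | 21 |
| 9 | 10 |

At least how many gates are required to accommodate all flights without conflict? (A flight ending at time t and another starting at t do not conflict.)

2

Count concurrent intervals with a sweep; the peak is the room count.
Events (time:±→running): 6:+→1 6:+→2 … peak 2.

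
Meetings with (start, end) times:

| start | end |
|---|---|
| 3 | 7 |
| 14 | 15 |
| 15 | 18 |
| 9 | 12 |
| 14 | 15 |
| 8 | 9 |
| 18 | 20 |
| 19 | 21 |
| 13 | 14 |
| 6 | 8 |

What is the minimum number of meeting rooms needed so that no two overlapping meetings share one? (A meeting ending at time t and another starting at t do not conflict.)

starts: [3, 6, 8, 9, 13, 14, 14, 15, 18, 19]
ends:   [7, 8, 9, 12, 14, 15, 15, 18, 20, 21]
s3→1 s6→2  — peak 2.

2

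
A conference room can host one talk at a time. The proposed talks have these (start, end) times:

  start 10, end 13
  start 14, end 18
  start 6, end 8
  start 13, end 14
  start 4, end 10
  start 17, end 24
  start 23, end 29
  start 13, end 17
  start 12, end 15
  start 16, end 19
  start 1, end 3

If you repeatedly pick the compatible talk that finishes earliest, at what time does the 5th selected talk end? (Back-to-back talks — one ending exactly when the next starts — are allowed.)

18

Sort by end time and greedily take each interval whose start is ≥ the last chosen end.
Sorted by end: (1,3)  (6,8)  (4,10)  (10,13)  (13,14)  (12,15)  (13,17)  (14,18)  (16,19)  (17,24)  (23,29)
take (1,3); take (6,8); take (10,13); take (13,14); skip (12,15); take (14,18); take (23,29).
Selected: (1,3) (6,8) (10,13) (13,14) (14,18) (23,29)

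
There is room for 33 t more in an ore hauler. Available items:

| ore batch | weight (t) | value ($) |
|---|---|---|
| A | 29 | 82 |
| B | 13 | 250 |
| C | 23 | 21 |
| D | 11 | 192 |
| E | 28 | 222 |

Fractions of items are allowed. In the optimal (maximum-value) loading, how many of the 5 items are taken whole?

2

Greedy by value/weight ratio, highest first.
Order: B (250/13=19.23) > D (192/11=17.45) > E (222/28=7.93) > A (82/29=2.83) > C (21/23=0.91)
Fill: take B (13 @ 250) → take D (11 @ 192) → take 9/28 of E → 71.36; 33/33 used.
2 item(s) taken whole; one partial (take 9/28 of E).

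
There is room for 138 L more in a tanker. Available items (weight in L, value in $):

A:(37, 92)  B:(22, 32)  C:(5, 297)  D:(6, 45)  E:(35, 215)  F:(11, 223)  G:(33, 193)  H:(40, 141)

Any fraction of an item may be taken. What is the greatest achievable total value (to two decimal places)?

Sort by value per unit weight and fill in that order.
Ratios (sorted): C 59.40, F 20.27, D 7.50, E 6.14, G 5.85, H 3.52, A 2.49, B 1.45
take C (5 @ 297); take F (11 @ 223); take D (6 @ 45); take E (35 @ 215); take G (33 @ 193); take H (40 @ 141); take 8/37 of A → 19.89. Capacity used 138/138.
Total value = 1133.89

1133.89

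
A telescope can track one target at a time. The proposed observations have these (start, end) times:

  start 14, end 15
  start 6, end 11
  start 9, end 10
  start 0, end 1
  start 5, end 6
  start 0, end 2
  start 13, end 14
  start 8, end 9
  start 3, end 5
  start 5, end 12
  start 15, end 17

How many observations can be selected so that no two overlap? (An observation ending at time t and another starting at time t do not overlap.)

Sort by end time and greedily take each interval whose start is ≥ the last chosen end.
Sorted by end: (0,1)  (0,2)  (3,5)  (5,6)  (8,9)  (9,10)  (6,11)  (5,12)  (13,14)  (14,15)  (15,17)
take (0,1); skip (0,2); take (3,5); take (5,6); take (8,9); take (9,10); skip (6,11); take (13,14); take (14,15); take (15,17).
Selected 8 observations.

8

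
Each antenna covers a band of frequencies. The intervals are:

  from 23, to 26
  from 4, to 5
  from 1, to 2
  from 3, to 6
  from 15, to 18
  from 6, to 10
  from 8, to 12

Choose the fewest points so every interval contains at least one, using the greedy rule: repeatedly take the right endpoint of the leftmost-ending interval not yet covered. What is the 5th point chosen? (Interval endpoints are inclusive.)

26

By right end: [1,2]  [4,5]  [3,6]  [6,10]  [8,12]  [15,18]  [23,26]
[1,2] uncovered → point at 2; [4,5] uncovered → point at 5; [6,10] uncovered → point at 10; [15,18] uncovered → point at 18; [23,26] uncovered → point at 26.
Points: 2, 5, 10, 18, 26 (5 total).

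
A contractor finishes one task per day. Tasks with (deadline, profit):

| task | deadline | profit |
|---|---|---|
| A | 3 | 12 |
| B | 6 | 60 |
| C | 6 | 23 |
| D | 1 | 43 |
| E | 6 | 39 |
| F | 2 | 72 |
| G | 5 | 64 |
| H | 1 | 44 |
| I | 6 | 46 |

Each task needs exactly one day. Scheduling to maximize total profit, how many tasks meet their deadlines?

6

Take jobs in profit order; each goes to the latest open slot no later than its deadline.
By profit: F(d2,72), G(d5,64), B(d6,60), I(d6,46), H(d1,44), D(d1,43), E(d6,39), C(d6,23), A(d3,12)
F→slot 2; G→slot 5; B→slot 6; I→slot 4; H→slot 1; D skipped; E→slot 3; C skipped; A skipped.
6 of 9 scheduled.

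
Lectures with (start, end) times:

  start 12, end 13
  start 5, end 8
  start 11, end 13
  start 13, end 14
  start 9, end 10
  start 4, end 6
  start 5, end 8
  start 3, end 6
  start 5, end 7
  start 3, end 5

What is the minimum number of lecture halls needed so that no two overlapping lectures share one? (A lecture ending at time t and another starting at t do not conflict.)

Count concurrent intervals with a sweep; the peak is the room count.
Events (time:±→running): 3:+→1 3:+→2 4:+→3 5:-→2 5:+→3 5:+→4 5:+→5 … peak 5.

5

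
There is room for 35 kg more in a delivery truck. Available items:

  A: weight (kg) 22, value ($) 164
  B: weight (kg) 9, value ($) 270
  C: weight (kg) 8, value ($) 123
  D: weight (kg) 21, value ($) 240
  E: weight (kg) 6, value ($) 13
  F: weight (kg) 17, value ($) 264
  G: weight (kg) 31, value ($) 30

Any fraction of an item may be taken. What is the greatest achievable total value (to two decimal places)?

Order: B (270/9=30.00) > F (264/17=15.53) > C (123/8=15.38) > D (240/21=11.43) > A (164/22=7.45) > E (13/6=2.17) > G (30/31=0.97)
Fill: take B (9 @ 270) → take F (17 @ 264) → take C (8 @ 123) → take 1/21 of D → 11.43; 35/35 used.
Total value = 668.43

668.43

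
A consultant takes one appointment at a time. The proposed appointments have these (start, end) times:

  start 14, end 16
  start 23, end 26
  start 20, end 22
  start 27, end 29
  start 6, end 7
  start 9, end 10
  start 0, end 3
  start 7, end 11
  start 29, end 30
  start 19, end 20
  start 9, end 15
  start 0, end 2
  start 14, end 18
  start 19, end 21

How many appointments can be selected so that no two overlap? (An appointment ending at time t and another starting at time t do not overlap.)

By end time: (0,2), (0,3), (6,7), (9,10), (7,11), (9,15), (14,16), (14,18), (19,20), (19,21), (20,22), (23,26), (27,29), (29,30).
Pick (0,2); next start ≥ 2 → (6,7); next start ≥ 7 → (9,10); next start ≥ 10 → (14,16); next start ≥ 16 → (19,20); next start ≥ 20 → (20,22); next start ≥ 22 → (23,26); next start ≥ 26 → (27,29); next start ≥ 29 → (29,30).
Selected 9 appointments.

9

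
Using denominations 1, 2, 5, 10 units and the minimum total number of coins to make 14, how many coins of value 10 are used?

1

Greedy: take as many of the largest coin as possible, then repeat with the remainder.
14 = 1×10 + 2×2
Count of 10: 1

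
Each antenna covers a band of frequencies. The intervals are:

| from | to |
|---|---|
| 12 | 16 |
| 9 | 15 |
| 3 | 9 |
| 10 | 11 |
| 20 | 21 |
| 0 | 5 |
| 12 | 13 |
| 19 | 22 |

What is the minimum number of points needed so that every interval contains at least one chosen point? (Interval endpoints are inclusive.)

Sort by right endpoint; whenever an interval is uncovered, place a point at its right end.
Sorted: [0,5] [3,9] [10,11] [12,13] [9,15] [12,16] [20,21] [19,22]
{[0,5],[3,9]} hit by 5; {[10,11]} hit by 11; {[12,13],[9,15],[12,16]} hit by 13; {[20,21],[19,22]} hit by 21.
Points: 5, 11, 13, 21 (4 total).

4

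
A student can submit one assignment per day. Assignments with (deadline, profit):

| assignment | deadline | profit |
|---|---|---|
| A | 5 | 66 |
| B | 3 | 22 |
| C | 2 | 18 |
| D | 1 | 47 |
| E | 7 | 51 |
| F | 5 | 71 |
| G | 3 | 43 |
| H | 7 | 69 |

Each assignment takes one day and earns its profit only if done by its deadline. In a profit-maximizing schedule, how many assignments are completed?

Sort by profit descending; place each in the latest free slot ≤ its deadline.
By profit: F(d5,71), H(d7,69), A(d5,66), E(d7,51), D(d1,47), G(d3,43), B(d3,22), C(d2,18)
F→slot 5; H→slot 7; A→slot 4; E→slot 6; D→slot 1; G→slot 3; B→slot 2; C skipped.
7 of 8 scheduled.

7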